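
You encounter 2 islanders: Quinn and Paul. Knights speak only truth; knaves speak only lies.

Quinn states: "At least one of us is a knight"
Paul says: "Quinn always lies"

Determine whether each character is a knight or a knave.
Quinn is a knight.
Paul is a knave.

Verification:
- Quinn (knight) says "At least one of us is a knight" - this is TRUE because Quinn is a knight.
- Paul (knave) says "Quinn always lies" - this is FALSE (a lie) because Quinn is a knight.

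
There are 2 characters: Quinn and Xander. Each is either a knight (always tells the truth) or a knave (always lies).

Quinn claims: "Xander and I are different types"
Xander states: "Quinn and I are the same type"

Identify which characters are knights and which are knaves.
Quinn is a knight.
Xander is a knave.

Verification:
- Quinn (knight) says "Xander and I are different types" - this is TRUE because Quinn is a knight and Xander is a knave.
- Xander (knave) says "Quinn and I are the same type" - this is FALSE (a lie) because Xander is a knave and Quinn is a knight.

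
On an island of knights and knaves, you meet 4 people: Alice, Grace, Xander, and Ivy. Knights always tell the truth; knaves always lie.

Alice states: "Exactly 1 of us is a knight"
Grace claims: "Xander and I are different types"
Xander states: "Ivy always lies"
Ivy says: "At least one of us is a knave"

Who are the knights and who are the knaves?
Alice is a knave.
Grace is a knight.
Xander is a knave.
Ivy is a knight.

Verification:
- Alice (knave) says "Exactly 1 of us is a knight" - this is FALSE (a lie) because there are 2 knights.
- Grace (knight) says "Xander and I are different types" - this is TRUE because Grace is a knight and Xander is a knave.
- Xander (knave) says "Ivy always lies" - this is FALSE (a lie) because Ivy is a knight.
- Ivy (knight) says "At least one of us is a knave" - this is TRUE because Alice and Xander are knaves.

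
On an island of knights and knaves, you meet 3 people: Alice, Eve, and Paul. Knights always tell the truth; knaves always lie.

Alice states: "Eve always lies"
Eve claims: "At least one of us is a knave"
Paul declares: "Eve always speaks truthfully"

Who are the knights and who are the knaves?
Alice is a knave.
Eve is a knight.
Paul is a knight.

Verification:
- Alice (knave) says "Eve always lies" - this is FALSE (a lie) because Eve is a knight.
- Eve (knight) says "At least one of us is a knave" - this is TRUE because Alice is a knave.
- Paul (knight) says "Eve always speaks truthfully" - this is TRUE because Eve is a knight.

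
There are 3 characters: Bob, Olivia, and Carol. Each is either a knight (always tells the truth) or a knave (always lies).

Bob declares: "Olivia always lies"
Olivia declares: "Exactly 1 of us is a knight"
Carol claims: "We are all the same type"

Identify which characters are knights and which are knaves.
Bob is a knave.
Olivia is a knight.
Carol is a knave.

Verification:
- Bob (knave) says "Olivia always lies" - this is FALSE (a lie) because Olivia is a knight.
- Olivia (knight) says "Exactly 1 of us is a knight" - this is TRUE because there are 1 knights.
- Carol (knave) says "We are all the same type" - this is FALSE (a lie) because Olivia is a knight and Bob and Carol are knaves.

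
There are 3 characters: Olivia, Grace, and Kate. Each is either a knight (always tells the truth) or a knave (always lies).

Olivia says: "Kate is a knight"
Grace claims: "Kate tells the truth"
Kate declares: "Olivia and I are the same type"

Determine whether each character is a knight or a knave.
Olivia is a knight.
Grace is a knight.
Kate is a knight.

Verification:
- Olivia (knight) says "Kate is a knight" - this is TRUE because Kate is a knight.
- Grace (knight) says "Kate tells the truth" - this is TRUE because Kate is a knight.
- Kate (knight) says "Olivia and I are the same type" - this is TRUE because Kate is a knight and Olivia is a knight.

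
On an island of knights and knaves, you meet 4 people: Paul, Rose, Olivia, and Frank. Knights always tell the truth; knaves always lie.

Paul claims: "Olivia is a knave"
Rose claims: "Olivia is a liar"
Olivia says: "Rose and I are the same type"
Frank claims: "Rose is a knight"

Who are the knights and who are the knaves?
Paul is a knight.
Rose is a knight.
Olivia is a knave.
Frank is a knight.

Verification:
- Paul (knight) says "Olivia is a knave" - this is TRUE because Olivia is a knave.
- Rose (knight) says "Olivia is a liar" - this is TRUE because Olivia is a knave.
- Olivia (knave) says "Rose and I are the same type" - this is FALSE (a lie) because Olivia is a knave and Rose is a knight.
- Frank (knight) says "Rose is a knight" - this is TRUE because Rose is a knight.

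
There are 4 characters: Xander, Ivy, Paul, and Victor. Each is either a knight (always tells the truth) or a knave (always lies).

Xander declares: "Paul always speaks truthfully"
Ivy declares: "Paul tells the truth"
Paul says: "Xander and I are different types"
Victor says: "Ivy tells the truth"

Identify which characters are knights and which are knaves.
Xander is a knave.
Ivy is a knave.
Paul is a knave.
Victor is a knave.

Verification:
- Xander (knave) says "Paul always speaks truthfully" - this is FALSE (a lie) because Paul is a knave.
- Ivy (knave) says "Paul tells the truth" - this is FALSE (a lie) because Paul is a knave.
- Paul (knave) says "Xander and I are different types" - this is FALSE (a lie) because Paul is a knave and Xander is a knave.
- Victor (knave) says "Ivy tells the truth" - this is FALSE (a lie) because Ivy is a knave.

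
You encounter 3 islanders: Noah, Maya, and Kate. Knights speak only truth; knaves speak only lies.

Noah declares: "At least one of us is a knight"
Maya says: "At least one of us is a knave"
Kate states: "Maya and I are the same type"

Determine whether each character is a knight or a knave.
Noah is a knight.
Maya is a knight.
Kate is a knave.

Verification:
- Noah (knight) says "At least one of us is a knight" - this is TRUE because Noah and Maya are knights.
- Maya (knight) says "At least one of us is a knave" - this is TRUE because Kate is a knave.
- Kate (knave) says "Maya and I are the same type" - this is FALSE (a lie) because Kate is a knave and Maya is a knight.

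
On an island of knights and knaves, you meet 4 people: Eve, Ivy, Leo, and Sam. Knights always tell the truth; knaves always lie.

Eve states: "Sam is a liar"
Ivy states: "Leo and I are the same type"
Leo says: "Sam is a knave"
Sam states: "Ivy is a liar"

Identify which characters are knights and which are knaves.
Eve is a knight.
Ivy is a knight.
Leo is a knight.
Sam is a knave.

Verification:
- Eve (knight) says "Sam is a liar" - this is TRUE because Sam is a knave.
- Ivy (knight) says "Leo and I are the same type" - this is TRUE because Ivy is a knight and Leo is a knight.
- Leo (knight) says "Sam is a knave" - this is TRUE because Sam is a knave.
- Sam (knave) says "Ivy is a liar" - this is FALSE (a lie) because Ivy is a knight.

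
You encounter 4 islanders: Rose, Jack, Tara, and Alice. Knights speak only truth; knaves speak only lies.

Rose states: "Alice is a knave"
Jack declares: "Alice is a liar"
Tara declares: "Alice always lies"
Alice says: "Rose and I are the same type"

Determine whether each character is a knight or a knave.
Rose is a knight.
Jack is a knight.
Tara is a knight.
Alice is a knave.

Verification:
- Rose (knight) says "Alice is a knave" - this is TRUE because Alice is a knave.
- Jack (knight) says "Alice is a liar" - this is TRUE because Alice is a knave.
- Tara (knight) says "Alice always lies" - this is TRUE because Alice is a knave.
- Alice (knave) says "Rose and I are the same type" - this is FALSE (a lie) because Alice is a knave and Rose is a knight.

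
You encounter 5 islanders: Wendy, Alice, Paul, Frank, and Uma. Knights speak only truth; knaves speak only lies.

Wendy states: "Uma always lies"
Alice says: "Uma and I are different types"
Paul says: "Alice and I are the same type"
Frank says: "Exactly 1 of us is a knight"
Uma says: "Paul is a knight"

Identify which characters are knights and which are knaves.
Wendy is a knight.
Alice is a knight.
Paul is a knave.
Frank is a knave.
Uma is a knave.

Verification:
- Wendy (knight) says "Uma always lies" - this is TRUE because Uma is a knave.
- Alice (knight) says "Uma and I are different types" - this is TRUE because Alice is a knight and Uma is a knave.
- Paul (knave) says "Alice and I are the same type" - this is FALSE (a lie) because Paul is a knave and Alice is a knight.
- Frank (knave) says "Exactly 1 of us is a knight" - this is FALSE (a lie) because there are 2 knights.
- Uma (knave) says "Paul is a knight" - this is FALSE (a lie) because Paul is a knave.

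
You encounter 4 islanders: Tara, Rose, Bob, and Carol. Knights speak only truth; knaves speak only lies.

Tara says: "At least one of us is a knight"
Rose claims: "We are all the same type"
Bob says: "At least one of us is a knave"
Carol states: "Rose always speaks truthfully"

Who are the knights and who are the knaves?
Tara is a knight.
Rose is a knave.
Bob is a knight.
Carol is a knave.

Verification:
- Tara (knight) says "At least one of us is a knight" - this is TRUE because Tara and Bob are knights.
- Rose (knave) says "We are all the same type" - this is FALSE (a lie) because Tara and Bob are knights and Rose and Carol are knaves.
- Bob (knight) says "At least one of us is a knave" - this is TRUE because Rose and Carol are knaves.
- Carol (knave) says "Rose always speaks truthfully" - this is FALSE (a lie) because Rose is a knave.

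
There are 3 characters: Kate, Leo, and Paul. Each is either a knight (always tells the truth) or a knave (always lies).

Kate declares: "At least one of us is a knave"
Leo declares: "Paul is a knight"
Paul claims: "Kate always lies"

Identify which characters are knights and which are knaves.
Kate is a knight.
Leo is a knave.
Paul is a knave.

Verification:
- Kate (knight) says "At least one of us is a knave" - this is TRUE because Leo and Paul are knaves.
- Leo (knave) says "Paul is a knight" - this is FALSE (a lie) because Paul is a knave.
- Paul (knave) says "Kate always lies" - this is FALSE (a lie) because Kate is a knight.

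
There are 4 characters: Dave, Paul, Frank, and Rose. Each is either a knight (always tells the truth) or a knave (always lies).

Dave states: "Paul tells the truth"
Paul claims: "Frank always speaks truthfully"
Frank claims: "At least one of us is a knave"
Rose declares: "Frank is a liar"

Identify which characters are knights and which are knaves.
Dave is a knight.
Paul is a knight.
Frank is a knight.
Rose is a knave.

Verification:
- Dave (knight) says "Paul tells the truth" - this is TRUE because Paul is a knight.
- Paul (knight) says "Frank always speaks truthfully" - this is TRUE because Frank is a knight.
- Frank (knight) says "At least one of us is a knave" - this is TRUE because Rose is a knave.
- Rose (knave) says "Frank is a liar" - this is FALSE (a lie) because Frank is a knight.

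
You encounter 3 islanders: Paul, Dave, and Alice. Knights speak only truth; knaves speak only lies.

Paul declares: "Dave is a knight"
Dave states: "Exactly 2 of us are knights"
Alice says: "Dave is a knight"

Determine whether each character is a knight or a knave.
Paul is a knave.
Dave is a knave.
Alice is a knave.

Verification:
- Paul (knave) says "Dave is a knight" - this is FALSE (a lie) because Dave is a knave.
- Dave (knave) says "Exactly 2 of us are knights" - this is FALSE (a lie) because there are 0 knights.
- Alice (knave) says "Dave is a knight" - this is FALSE (a lie) because Dave is a knave.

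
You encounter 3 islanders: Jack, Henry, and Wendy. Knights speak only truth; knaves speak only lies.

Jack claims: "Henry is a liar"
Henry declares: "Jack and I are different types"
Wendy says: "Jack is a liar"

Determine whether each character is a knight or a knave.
Jack is a knave.
Henry is a knight.
Wendy is a knight.

Verification:
- Jack (knave) says "Henry is a liar" - this is FALSE (a lie) because Henry is a knight.
- Henry (knight) says "Jack and I are different types" - this is TRUE because Henry is a knight and Jack is a knave.
- Wendy (knight) says "Jack is a liar" - this is TRUE because Jack is a knave.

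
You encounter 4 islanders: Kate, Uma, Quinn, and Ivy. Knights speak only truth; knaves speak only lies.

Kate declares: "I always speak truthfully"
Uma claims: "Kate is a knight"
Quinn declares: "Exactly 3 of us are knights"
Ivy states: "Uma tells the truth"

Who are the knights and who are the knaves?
Kate is a knave.
Uma is a knave.
Quinn is a knave.
Ivy is a knave.

Verification:
- Kate (knave) says "I always speak truthfully" - this is FALSE (a lie) because Kate is a knave.
- Uma (knave) says "Kate is a knight" - this is FALSE (a lie) because Kate is a knave.
- Quinn (knave) says "Exactly 3 of us are knights" - this is FALSE (a lie) because there are 0 knights.
- Ivy (knave) says "Uma tells the truth" - this is FALSE (a lie) because Uma is a knave.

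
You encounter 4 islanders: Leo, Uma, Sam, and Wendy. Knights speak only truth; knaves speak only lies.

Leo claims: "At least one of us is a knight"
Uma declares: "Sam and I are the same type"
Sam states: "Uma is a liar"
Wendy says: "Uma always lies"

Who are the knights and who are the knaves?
Leo is a knight.
Uma is a knave.
Sam is a knight.
Wendy is a knight.

Verification:
- Leo (knight) says "At least one of us is a knight" - this is TRUE because Leo, Sam, and Wendy are knights.
- Uma (knave) says "Sam and I are the same type" - this is FALSE (a lie) because Uma is a knave and Sam is a knight.
- Sam (knight) says "Uma is a liar" - this is TRUE because Uma is a knave.
- Wendy (knight) says "Uma always lies" - this is TRUE because Uma is a knave.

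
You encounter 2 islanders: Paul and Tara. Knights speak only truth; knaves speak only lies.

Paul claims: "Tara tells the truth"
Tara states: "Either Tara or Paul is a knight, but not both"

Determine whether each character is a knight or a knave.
Paul is a knave.
Tara is a knave.

Verification:
- Paul (knave) says "Tara tells the truth" - this is FALSE (a lie) because Tara is a knave.
- Tara (knave) says "Either Tara or Paul is a knight, but not both" - this is FALSE (a lie) because Tara is a knave and Paul is a knave.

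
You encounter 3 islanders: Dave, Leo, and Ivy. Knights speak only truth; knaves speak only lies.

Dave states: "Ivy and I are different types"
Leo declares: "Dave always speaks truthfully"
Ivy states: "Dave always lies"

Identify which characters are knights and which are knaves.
Dave is a knight.
Leo is a knight.
Ivy is a knave.

Verification:
- Dave (knight) says "Ivy and I are different types" - this is TRUE because Dave is a knight and Ivy is a knave.
- Leo (knight) says "Dave always speaks truthfully" - this is TRUE because Dave is a knight.
- Ivy (knave) says "Dave always lies" - this is FALSE (a lie) because Dave is a knight.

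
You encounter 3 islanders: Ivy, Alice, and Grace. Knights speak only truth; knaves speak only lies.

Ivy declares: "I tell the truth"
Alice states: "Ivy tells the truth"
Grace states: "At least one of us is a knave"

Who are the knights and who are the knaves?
Ivy is a knave.
Alice is a knave.
Grace is a knight.

Verification:
- Ivy (knave) says "I tell the truth" - this is FALSE (a lie) because Ivy is a knave.
- Alice (knave) says "Ivy tells the truth" - this is FALSE (a lie) because Ivy is a knave.
- Grace (knight) says "At least one of us is a knave" - this is TRUE because Ivy and Alice are knaves.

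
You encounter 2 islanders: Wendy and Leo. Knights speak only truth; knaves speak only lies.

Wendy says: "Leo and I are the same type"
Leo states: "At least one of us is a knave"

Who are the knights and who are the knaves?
Wendy is a knave.
Leo is a knight.

Verification:
- Wendy (knave) says "Leo and I are the same type" - this is FALSE (a lie) because Wendy is a knave and Leo is a knight.
- Leo (knight) says "At least one of us is a knave" - this is TRUE because Wendy is a knave.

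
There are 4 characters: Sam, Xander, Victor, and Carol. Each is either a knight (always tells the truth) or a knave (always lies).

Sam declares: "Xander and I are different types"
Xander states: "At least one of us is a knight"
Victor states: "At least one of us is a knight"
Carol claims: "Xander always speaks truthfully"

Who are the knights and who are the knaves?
Sam is a knave.
Xander is a knave.
Victor is a knave.
Carol is a knave.

Verification:
- Sam (knave) says "Xander and I are different types" - this is FALSE (a lie) because Sam is a knave and Xander is a knave.
- Xander (knave) says "At least one of us is a knight" - this is FALSE (a lie) because no one is a knight.
- Victor (knave) says "At least one of us is a knight" - this is FALSE (a lie) because no one is a knight.
- Carol (knave) says "Xander always speaks truthfully" - this is FALSE (a lie) because Xander is a knave.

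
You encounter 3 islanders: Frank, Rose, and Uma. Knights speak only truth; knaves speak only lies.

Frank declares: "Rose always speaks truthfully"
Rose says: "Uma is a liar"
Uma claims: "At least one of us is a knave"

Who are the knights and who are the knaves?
Frank is a knave.
Rose is a knave.
Uma is a knight.

Verification:
- Frank (knave) says "Rose always speaks truthfully" - this is FALSE (a lie) because Rose is a knave.
- Rose (knave) says "Uma is a liar" - this is FALSE (a lie) because Uma is a knight.
- Uma (knight) says "At least one of us is a knave" - this is TRUE because Frank and Rose are knaves.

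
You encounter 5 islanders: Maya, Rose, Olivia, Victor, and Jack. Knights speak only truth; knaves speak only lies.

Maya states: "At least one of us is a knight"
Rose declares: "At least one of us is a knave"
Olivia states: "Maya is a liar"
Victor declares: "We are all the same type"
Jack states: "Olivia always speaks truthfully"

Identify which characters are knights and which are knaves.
Maya is a knight.
Rose is a knight.
Olivia is a knave.
Victor is a knave.
Jack is a knave.

Verification:
- Maya (knight) says "At least one of us is a knight" - this is TRUE because Maya and Rose are knights.
- Rose (knight) says "At least one of us is a knave" - this is TRUE because Olivia, Victor, and Jack are knaves.
- Olivia (knave) says "Maya is a liar" - this is FALSE (a lie) because Maya is a knight.
- Victor (knave) says "We are all the same type" - this is FALSE (a lie) because Maya and Rose are knights and Olivia, Victor, and Jack are knaves.
- Jack (knave) says "Olivia always speaks truthfully" - this is FALSE (a lie) because Olivia is a knave.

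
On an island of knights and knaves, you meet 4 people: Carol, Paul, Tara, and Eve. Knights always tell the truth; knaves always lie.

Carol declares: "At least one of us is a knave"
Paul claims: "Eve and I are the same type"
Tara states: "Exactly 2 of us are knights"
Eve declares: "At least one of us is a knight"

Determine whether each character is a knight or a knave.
Carol is a knight.
Paul is a knight.
Tara is a knave.
Eve is a knight.

Verification:
- Carol (knight) says "At least one of us is a knave" - this is TRUE because Tara is a knave.
- Paul (knight) says "Eve and I are the same type" - this is TRUE because Paul is a knight and Eve is a knight.
- Tara (knave) says "Exactly 2 of us are knights" - this is FALSE (a lie) because there are 3 knights.
- Eve (knight) says "At least one of us is a knight" - this is TRUE because Carol, Paul, and Eve are knights.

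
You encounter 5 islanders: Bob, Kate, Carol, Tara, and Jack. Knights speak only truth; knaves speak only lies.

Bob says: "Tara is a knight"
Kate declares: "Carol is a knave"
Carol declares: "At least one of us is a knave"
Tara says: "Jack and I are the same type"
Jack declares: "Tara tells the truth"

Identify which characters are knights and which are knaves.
Bob is a knight.
Kate is a knave.
Carol is a knight.
Tara is a knight.
Jack is a knight.

Verification:
- Bob (knight) says "Tara is a knight" - this is TRUE because Tara is a knight.
- Kate (knave) says "Carol is a knave" - this is FALSE (a lie) because Carol is a knight.
- Carol (knight) says "At least one of us is a knave" - this is TRUE because Kate is a knave.
- Tara (knight) says "Jack and I are the same type" - this is TRUE because Tara is a knight and Jack is a knight.
- Jack (knight) says "Tara tells the truth" - this is TRUE because Tara is a knight.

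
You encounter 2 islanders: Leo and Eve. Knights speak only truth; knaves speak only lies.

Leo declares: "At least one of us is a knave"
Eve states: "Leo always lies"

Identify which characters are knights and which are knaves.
Leo is a knight.
Eve is a knave.

Verification:
- Leo (knight) says "At least one of us is a knave" - this is TRUE because Eve is a knave.
- Eve (knave) says "Leo always lies" - this is FALSE (a lie) because Leo is a knight.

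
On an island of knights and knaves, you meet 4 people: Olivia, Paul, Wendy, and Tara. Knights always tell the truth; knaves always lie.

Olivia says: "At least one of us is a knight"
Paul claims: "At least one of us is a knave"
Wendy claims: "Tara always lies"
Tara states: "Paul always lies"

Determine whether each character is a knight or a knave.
Olivia is a knight.
Paul is a knight.
Wendy is a knight.
Tara is a knave.

Verification:
- Olivia (knight) says "At least one of us is a knight" - this is TRUE because Olivia, Paul, and Wendy are knights.
- Paul (knight) says "At least one of us is a knave" - this is TRUE because Tara is a knave.
- Wendy (knight) says "Tara always lies" - this is TRUE because Tara is a knave.
- Tara (knave) says "Paul always lies" - this is FALSE (a lie) because Paul is a knight.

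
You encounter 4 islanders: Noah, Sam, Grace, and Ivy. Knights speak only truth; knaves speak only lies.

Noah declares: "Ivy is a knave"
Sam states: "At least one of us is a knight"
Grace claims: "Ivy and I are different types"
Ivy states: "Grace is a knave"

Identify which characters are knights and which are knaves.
Noah is a knight.
Sam is a knight.
Grace is a knight.
Ivy is a knave.

Verification:
- Noah (knight) says "Ivy is a knave" - this is TRUE because Ivy is a knave.
- Sam (knight) says "At least one of us is a knight" - this is TRUE because Noah, Sam, and Grace are knights.
- Grace (knight) says "Ivy and I are different types" - this is TRUE because Grace is a knight and Ivy is a knave.
- Ivy (knave) says "Grace is a knave" - this is FALSE (a lie) because Grace is a knight.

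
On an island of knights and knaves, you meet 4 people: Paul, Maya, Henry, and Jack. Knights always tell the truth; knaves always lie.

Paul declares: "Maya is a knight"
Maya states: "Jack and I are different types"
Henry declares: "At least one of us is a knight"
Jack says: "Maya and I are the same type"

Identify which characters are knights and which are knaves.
Paul is a knight.
Maya is a knight.
Henry is a knight.
Jack is a knave.

Verification:
- Paul (knight) says "Maya is a knight" - this is TRUE because Maya is a knight.
- Maya (knight) says "Jack and I are different types" - this is TRUE because Maya is a knight and Jack is a knave.
- Henry (knight) says "At least one of us is a knight" - this is TRUE because Paul, Maya, and Henry are knights.
- Jack (knave) says "Maya and I are the same type" - this is FALSE (a lie) because Jack is a knave and Maya is a knight.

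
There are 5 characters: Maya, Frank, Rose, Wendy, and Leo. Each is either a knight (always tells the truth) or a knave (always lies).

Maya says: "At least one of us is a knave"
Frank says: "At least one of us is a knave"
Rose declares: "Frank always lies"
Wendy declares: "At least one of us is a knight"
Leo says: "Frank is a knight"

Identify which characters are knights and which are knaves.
Maya is a knight.
Frank is a knight.
Rose is a knave.
Wendy is a knight.
Leo is a knight.

Verification:
- Maya (knight) says "At least one of us is a knave" - this is TRUE because Rose is a knave.
- Frank (knight) says "At least one of us is a knave" - this is TRUE because Rose is a knave.
- Rose (knave) says "Frank always lies" - this is FALSE (a lie) because Frank is a knight.
- Wendy (knight) says "At least one of us is a knight" - this is TRUE because Maya, Frank, Wendy, and Leo are knights.
- Leo (knight) says "Frank is a knight" - this is TRUE because Frank is a knight.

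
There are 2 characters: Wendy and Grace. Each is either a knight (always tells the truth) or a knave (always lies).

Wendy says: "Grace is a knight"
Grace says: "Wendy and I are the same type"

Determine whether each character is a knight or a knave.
Wendy is a knight.
Grace is a knight.

Verification:
- Wendy (knight) says "Grace is a knight" - this is TRUE because Grace is a knight.
- Grace (knight) says "Wendy and I are the same type" - this is TRUE because Grace is a knight and Wendy is a knight.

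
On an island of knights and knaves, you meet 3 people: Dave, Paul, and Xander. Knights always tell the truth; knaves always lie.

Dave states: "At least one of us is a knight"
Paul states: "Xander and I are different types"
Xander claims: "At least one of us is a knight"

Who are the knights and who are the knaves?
Dave is a knave.
Paul is a knave.
Xander is a knave.

Verification:
- Dave (knave) says "At least one of us is a knight" - this is FALSE (a lie) because no one is a knight.
- Paul (knave) says "Xander and I are different types" - this is FALSE (a lie) because Paul is a knave and Xander is a knave.
- Xander (knave) says "At least one of us is a knight" - this is FALSE (a lie) because no one is a knight.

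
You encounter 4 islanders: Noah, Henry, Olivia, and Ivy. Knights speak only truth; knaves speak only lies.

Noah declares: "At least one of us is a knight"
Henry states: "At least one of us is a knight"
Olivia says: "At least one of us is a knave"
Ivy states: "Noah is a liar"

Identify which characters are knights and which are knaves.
Noah is a knight.
Henry is a knight.
Olivia is a knight.
Ivy is a knave.

Verification:
- Noah (knight) says "At least one of us is a knight" - this is TRUE because Noah, Henry, and Olivia are knights.
- Henry (knight) says "At least one of us is a knight" - this is TRUE because Noah, Henry, and Olivia are knights.
- Olivia (knight) says "At least one of us is a knave" - this is TRUE because Ivy is a knave.
- Ivy (knave) says "Noah is a liar" - this is FALSE (a lie) because Noah is a knight.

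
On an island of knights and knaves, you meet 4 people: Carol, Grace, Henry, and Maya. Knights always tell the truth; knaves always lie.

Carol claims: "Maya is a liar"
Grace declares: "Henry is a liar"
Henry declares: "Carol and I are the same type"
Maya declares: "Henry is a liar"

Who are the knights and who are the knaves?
Carol is a knight.
Grace is a knave.
Henry is a knight.
Maya is a knave.

Verification:
- Carol (knight) says "Maya is a liar" - this is TRUE because Maya is a knave.
- Grace (knave) says "Henry is a liar" - this is FALSE (a lie) because Henry is a knight.
- Henry (knight) says "Carol and I are the same type" - this is TRUE because Henry is a knight and Carol is a knight.
- Maya (knave) says "Henry is a liar" - this is FALSE (a lie) because Henry is a knight.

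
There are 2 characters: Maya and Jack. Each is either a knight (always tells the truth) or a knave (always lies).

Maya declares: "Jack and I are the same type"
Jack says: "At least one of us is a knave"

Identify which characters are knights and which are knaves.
Maya is a knave.
Jack is a knight.

Verification:
- Maya (knave) says "Jack and I are the same type" - this is FALSE (a lie) because Maya is a knave and Jack is a knight.
- Jack (knight) says "At least one of us is a knave" - this is TRUE because Maya is a knave.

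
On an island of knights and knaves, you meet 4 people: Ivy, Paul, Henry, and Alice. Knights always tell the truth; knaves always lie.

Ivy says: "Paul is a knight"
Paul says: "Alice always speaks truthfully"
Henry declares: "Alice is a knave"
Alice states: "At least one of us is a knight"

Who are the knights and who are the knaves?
Ivy is a knight.
Paul is a knight.
Henry is a knave.
Alice is a knight.

Verification:
- Ivy (knight) says "Paul is a knight" - this is TRUE because Paul is a knight.
- Paul (knight) says "Alice always speaks truthfully" - this is TRUE because Alice is a knight.
- Henry (knave) says "Alice is a knave" - this is FALSE (a lie) because Alice is a knight.
- Alice (knight) says "At least one of us is a knight" - this is TRUE because Ivy, Paul, and Alice are knights.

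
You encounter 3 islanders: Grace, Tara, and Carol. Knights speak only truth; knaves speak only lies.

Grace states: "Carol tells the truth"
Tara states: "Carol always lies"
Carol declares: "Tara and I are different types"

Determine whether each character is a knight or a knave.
Grace is a knight.
Tara is a knave.
Carol is a knight.

Verification:
- Grace (knight) says "Carol tells the truth" - this is TRUE because Carol is a knight.
- Tara (knave) says "Carol always lies" - this is FALSE (a lie) because Carol is a knight.
- Carol (knight) says "Tara and I are different types" - this is TRUE because Carol is a knight and Tara is a knave.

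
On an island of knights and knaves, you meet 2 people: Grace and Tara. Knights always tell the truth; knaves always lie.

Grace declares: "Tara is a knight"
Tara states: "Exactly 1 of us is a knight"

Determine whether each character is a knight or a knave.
Grace is a knave.
Tara is a knave.

Verification:
- Grace (knave) says "Tara is a knight" - this is FALSE (a lie) because Tara is a knave.
- Tara (knave) says "Exactly 1 of us is a knight" - this is FALSE (a lie) because there are 0 knights.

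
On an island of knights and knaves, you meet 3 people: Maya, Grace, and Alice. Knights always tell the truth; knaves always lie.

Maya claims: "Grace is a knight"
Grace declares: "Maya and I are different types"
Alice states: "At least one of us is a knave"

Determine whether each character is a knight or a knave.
Maya is a knave.
Grace is a knave.
Alice is a knight.

Verification:
- Maya (knave) says "Grace is a knight" - this is FALSE (a lie) because Grace is a knave.
- Grace (knave) says "Maya and I are different types" - this is FALSE (a lie) because Grace is a knave and Maya is a knave.
- Alice (knight) says "At least one of us is a knave" - this is TRUE because Maya and Grace are knaves.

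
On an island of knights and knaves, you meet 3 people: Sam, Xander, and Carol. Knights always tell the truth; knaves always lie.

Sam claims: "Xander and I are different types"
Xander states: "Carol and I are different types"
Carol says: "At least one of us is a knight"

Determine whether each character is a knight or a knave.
Sam is a knave.
Xander is a knave.
Carol is a knave.

Verification:
- Sam (knave) says "Xander and I are different types" - this is FALSE (a lie) because Sam is a knave and Xander is a knave.
- Xander (knave) says "Carol and I are different types" - this is FALSE (a lie) because Xander is a knave and Carol is a knave.
- Carol (knave) says "At least one of us is a knight" - this is FALSE (a lie) because no one is a knight.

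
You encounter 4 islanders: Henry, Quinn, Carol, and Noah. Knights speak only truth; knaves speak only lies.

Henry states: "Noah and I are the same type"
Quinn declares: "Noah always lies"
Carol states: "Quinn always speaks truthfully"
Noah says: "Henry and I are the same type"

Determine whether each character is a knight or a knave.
Henry is a knight.
Quinn is a knave.
Carol is a knave.
Noah is a knight.

Verification:
- Henry (knight) says "Noah and I are the same type" - this is TRUE because Henry is a knight and Noah is a knight.
- Quinn (knave) says "Noah always lies" - this is FALSE (a lie) because Noah is a knight.
- Carol (knave) says "Quinn always speaks truthfully" - this is FALSE (a lie) because Quinn is a knave.
- Noah (knight) says "Henry and I are the same type" - this is TRUE because Noah is a knight and Henry is a knight.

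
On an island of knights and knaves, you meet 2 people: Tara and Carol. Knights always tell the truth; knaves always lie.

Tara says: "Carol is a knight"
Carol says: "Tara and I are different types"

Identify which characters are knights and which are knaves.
Tara is a knave.
Carol is a knave.

Verification:
- Tara (knave) says "Carol is a knight" - this is FALSE (a lie) because Carol is a knave.
- Carol (knave) says "Tara and I are different types" - this is FALSE (a lie) because Carol is a knave and Tara is a knave.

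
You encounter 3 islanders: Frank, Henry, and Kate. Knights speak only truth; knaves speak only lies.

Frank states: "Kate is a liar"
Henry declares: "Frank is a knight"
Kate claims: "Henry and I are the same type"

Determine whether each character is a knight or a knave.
Frank is a knight.
Henry is a knight.
Kate is a knave.

Verification:
- Frank (knight) says "Kate is a liar" - this is TRUE because Kate is a knave.
- Henry (knight) says "Frank is a knight" - this is TRUE because Frank is a knight.
- Kate (knave) says "Henry and I are the same type" - this is FALSE (a lie) because Kate is a knave and Henry is a knight.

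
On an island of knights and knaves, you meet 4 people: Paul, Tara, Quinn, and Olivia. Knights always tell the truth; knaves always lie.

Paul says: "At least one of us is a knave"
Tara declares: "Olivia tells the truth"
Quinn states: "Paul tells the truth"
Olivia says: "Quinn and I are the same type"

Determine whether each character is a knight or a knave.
Paul is a knight.
Tara is a knave.
Quinn is a knight.
Olivia is a knave.

Verification:
- Paul (knight) says "At least one of us is a knave" - this is TRUE because Tara and Olivia are knaves.
- Tara (knave) says "Olivia tells the truth" - this is FALSE (a lie) because Olivia is a knave.
- Quinn (knight) says "Paul tells the truth" - this is TRUE because Paul is a knight.
- Olivia (knave) says "Quinn and I are the same type" - this is FALSE (a lie) because Olivia is a knave and Quinn is a knight.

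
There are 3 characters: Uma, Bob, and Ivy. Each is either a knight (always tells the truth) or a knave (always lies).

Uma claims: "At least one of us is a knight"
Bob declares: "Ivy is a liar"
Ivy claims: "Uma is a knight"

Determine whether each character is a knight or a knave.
Uma is a knight.
Bob is a knave.
Ivy is a knight.

Verification:
- Uma (knight) says "At least one of us is a knight" - this is TRUE because Uma and Ivy are knights.
- Bob (knave) says "Ivy is a liar" - this is FALSE (a lie) because Ivy is a knight.
- Ivy (knight) says "Uma is a knight" - this is TRUE because Uma is a knight.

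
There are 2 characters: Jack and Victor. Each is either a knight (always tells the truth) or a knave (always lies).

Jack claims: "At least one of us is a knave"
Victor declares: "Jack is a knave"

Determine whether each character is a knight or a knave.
Jack is a knight.
Victor is a knave.

Verification:
- Jack (knight) says "At least one of us is a knave" - this is TRUE because Victor is a knave.
- Victor (knave) says "Jack is a knave" - this is FALSE (a lie) because Jack is a knight.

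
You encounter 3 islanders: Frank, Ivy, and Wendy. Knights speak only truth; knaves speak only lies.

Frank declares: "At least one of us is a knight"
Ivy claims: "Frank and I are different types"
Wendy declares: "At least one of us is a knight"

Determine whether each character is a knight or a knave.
Frank is a knave.
Ivy is a knave.
Wendy is a knave.

Verification:
- Frank (knave) says "At least one of us is a knight" - this is FALSE (a lie) because no one is a knight.
- Ivy (knave) says "Frank and I are different types" - this is FALSE (a lie) because Ivy is a knave and Frank is a knave.
- Wendy (knave) says "At least one of us is a knight" - this is FALSE (a lie) because no one is a knight.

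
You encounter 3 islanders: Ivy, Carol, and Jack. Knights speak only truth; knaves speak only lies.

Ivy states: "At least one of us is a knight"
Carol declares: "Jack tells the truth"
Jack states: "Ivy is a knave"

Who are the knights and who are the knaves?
Ivy is a knight.
Carol is a knave.
Jack is a knave.

Verification:
- Ivy (knight) says "At least one of us is a knight" - this is TRUE because Ivy is a knight.
- Carol (knave) says "Jack tells the truth" - this is FALSE (a lie) because Jack is a knave.
- Jack (knave) says "Ivy is a knave" - this is FALSE (a lie) because Ivy is a knight.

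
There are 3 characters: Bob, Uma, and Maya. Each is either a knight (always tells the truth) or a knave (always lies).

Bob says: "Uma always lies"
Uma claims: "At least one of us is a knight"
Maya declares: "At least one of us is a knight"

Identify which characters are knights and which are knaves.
Bob is a knave.
Uma is a knight.
Maya is a knight.

Verification:
- Bob (knave) says "Uma always lies" - this is FALSE (a lie) because Uma is a knight.
- Uma (knight) says "At least one of us is a knight" - this is TRUE because Uma and Maya are knights.
- Maya (knight) says "At least one of us is a knight" - this is TRUE because Uma and Maya are knights.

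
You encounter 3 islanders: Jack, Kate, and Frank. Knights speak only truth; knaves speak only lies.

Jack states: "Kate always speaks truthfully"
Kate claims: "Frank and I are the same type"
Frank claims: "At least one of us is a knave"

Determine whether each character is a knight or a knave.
Jack is a knave.
Kate is a knave.
Frank is a knight.

Verification:
- Jack (knave) says "Kate always speaks truthfully" - this is FALSE (a lie) because Kate is a knave.
- Kate (knave) says "Frank and I are the same type" - this is FALSE (a lie) because Kate is a knave and Frank is a knight.
- Frank (knight) says "At least one of us is a knave" - this is TRUE because Jack and Kate are knaves.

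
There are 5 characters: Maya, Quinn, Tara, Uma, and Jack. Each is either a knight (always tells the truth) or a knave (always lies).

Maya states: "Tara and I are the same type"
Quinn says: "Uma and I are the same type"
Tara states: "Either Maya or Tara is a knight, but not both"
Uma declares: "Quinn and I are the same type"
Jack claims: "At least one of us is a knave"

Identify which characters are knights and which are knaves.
Maya is a knave.
Quinn is a knight.
Tara is a knight.
Uma is a knight.
Jack is a knight.

Verification:
- Maya (knave) says "Tara and I are the same type" - this is FALSE (a lie) because Maya is a knave and Tara is a knight.
- Quinn (knight) says "Uma and I are the same type" - this is TRUE because Quinn is a knight and Uma is a knight.
- Tara (knight) says "Either Maya or Tara is a knight, but not both" - this is TRUE because Maya is a knave and Tara is a knight.
- Uma (knight) says "Quinn and I are the same type" - this is TRUE because Uma is a knight and Quinn is a knight.
- Jack (knight) says "At least one of us is a knave" - this is TRUE because Maya is a knave.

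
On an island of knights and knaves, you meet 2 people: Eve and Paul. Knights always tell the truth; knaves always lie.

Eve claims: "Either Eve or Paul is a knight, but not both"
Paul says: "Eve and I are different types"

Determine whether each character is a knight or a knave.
Eve is a knave.
Paul is a knave.

Verification:
- Eve (knave) says "Either Eve or Paul is a knight, but not both" - this is FALSE (a lie) because Eve is a knave and Paul is a knave.
- Paul (knave) says "Eve and I are different types" - this is FALSE (a lie) because Paul is a knave and Eve is a knave.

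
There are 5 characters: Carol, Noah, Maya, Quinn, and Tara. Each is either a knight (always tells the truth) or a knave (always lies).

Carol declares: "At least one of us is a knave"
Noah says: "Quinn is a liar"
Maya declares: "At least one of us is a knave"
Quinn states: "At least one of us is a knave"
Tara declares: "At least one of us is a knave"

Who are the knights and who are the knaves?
Carol is a knight.
Noah is a knave.
Maya is a knight.
Quinn is a knight.
Tara is a knight.

Verification:
- Carol (knight) says "At least one of us is a knave" - this is TRUE because Noah is a knave.
- Noah (knave) says "Quinn is a liar" - this is FALSE (a lie) because Quinn is a knight.
- Maya (knight) says "At least one of us is a knave" - this is TRUE because Noah is a knave.
- Quinn (knight) says "At least one of us is a knave" - this is TRUE because Noah is a knave.
- Tara (knight) says "At least one of us is a knave" - this is TRUE because Noah is a knave.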